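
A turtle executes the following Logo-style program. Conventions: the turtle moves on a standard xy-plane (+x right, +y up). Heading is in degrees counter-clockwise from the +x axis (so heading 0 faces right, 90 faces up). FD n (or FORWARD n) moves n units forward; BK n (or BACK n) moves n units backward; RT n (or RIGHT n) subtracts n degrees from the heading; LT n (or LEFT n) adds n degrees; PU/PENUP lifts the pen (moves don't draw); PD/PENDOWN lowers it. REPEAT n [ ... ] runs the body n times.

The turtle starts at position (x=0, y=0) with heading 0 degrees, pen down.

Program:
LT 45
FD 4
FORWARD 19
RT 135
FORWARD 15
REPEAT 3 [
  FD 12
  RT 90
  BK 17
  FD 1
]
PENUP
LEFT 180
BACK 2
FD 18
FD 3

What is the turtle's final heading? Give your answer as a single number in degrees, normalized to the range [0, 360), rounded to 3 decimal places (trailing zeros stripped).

Executing turtle program step by step:
Start: pos=(0,0), heading=0, pen down
LT 45: heading 0 -> 45
FD 4: (0,0) -> (2.828,2.828) [heading=45, draw]
FD 19: (2.828,2.828) -> (16.263,16.263) [heading=45, draw]
RT 135: heading 45 -> 270
FD 15: (16.263,16.263) -> (16.263,1.263) [heading=270, draw]
REPEAT 3 [
  -- iteration 1/3 --
  FD 12: (16.263,1.263) -> (16.263,-10.737) [heading=270, draw]
  RT 90: heading 270 -> 180
  BK 17: (16.263,-10.737) -> (33.263,-10.737) [heading=180, draw]
  FD 1: (33.263,-10.737) -> (32.263,-10.737) [heading=180, draw]
  -- iteration 2/3 --
  FD 12: (32.263,-10.737) -> (20.263,-10.737) [heading=180, draw]
  RT 90: heading 180 -> 90
  BK 17: (20.263,-10.737) -> (20.263,-27.737) [heading=90, draw]
  FD 1: (20.263,-27.737) -> (20.263,-26.737) [heading=90, draw]
  -- iteration 3/3 --
  FD 12: (20.263,-26.737) -> (20.263,-14.737) [heading=90, draw]
  RT 90: heading 90 -> 0
  BK 17: (20.263,-14.737) -> (3.263,-14.737) [heading=0, draw]
  FD 1: (3.263,-14.737) -> (4.263,-14.737) [heading=0, draw]
]
PU: pen up
LT 180: heading 0 -> 180
BK 2: (4.263,-14.737) -> (6.263,-14.737) [heading=180, move]
FD 18: (6.263,-14.737) -> (-11.737,-14.737) [heading=180, move]
FD 3: (-11.737,-14.737) -> (-14.737,-14.737) [heading=180, move]
Final: pos=(-14.737,-14.737), heading=180, 12 segment(s) drawn

Answer: 180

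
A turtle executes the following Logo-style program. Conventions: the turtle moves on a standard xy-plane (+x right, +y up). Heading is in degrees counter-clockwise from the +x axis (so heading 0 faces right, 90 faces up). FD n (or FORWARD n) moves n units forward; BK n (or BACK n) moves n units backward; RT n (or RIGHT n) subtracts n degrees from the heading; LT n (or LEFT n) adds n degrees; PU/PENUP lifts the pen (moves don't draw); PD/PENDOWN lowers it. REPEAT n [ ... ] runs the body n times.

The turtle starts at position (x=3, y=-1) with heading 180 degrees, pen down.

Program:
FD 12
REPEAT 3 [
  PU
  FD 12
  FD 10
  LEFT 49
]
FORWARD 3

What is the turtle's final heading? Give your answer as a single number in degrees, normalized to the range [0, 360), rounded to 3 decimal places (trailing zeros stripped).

Answer: 327

Derivation:
Executing turtle program step by step:
Start: pos=(3,-1), heading=180, pen down
FD 12: (3,-1) -> (-9,-1) [heading=180, draw]
REPEAT 3 [
  -- iteration 1/3 --
  PU: pen up
  FD 12: (-9,-1) -> (-21,-1) [heading=180, move]
  FD 10: (-21,-1) -> (-31,-1) [heading=180, move]
  LT 49: heading 180 -> 229
  -- iteration 2/3 --
  PU: pen up
  FD 12: (-31,-1) -> (-38.873,-10.057) [heading=229, move]
  FD 10: (-38.873,-10.057) -> (-45.433,-17.604) [heading=229, move]
  LT 49: heading 229 -> 278
  -- iteration 3/3 --
  PU: pen up
  FD 12: (-45.433,-17.604) -> (-43.763,-29.487) [heading=278, move]
  FD 10: (-43.763,-29.487) -> (-42.371,-39.39) [heading=278, move]
  LT 49: heading 278 -> 327
]
FD 3: (-42.371,-39.39) -> (-39.855,-41.023) [heading=327, move]
Final: pos=(-39.855,-41.023), heading=327, 1 segment(s) drawn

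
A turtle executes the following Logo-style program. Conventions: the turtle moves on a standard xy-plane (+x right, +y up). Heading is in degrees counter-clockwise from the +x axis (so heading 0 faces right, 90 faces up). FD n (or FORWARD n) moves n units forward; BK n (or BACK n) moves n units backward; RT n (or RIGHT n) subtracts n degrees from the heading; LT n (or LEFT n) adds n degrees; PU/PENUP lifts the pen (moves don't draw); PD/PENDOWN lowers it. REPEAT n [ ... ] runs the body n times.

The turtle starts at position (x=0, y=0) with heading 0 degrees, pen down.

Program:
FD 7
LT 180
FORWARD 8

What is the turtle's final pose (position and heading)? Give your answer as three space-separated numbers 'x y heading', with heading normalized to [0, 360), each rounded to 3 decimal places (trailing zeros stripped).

Executing turtle program step by step:
Start: pos=(0,0), heading=0, pen down
FD 7: (0,0) -> (7,0) [heading=0, draw]
LT 180: heading 0 -> 180
FD 8: (7,0) -> (-1,0) [heading=180, draw]
Final: pos=(-1,0), heading=180, 2 segment(s) drawn

Answer: -1 0 180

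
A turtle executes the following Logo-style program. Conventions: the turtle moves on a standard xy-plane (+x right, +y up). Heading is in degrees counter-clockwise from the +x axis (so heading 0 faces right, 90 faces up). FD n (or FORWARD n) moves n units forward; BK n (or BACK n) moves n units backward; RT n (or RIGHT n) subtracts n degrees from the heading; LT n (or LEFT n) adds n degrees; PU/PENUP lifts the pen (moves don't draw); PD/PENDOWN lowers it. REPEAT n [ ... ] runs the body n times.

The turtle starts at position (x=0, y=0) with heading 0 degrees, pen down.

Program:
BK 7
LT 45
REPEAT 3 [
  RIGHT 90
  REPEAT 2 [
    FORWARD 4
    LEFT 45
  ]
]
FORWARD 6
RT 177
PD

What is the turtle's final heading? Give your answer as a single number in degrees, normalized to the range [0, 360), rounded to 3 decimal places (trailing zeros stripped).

Answer: 228

Derivation:
Executing turtle program step by step:
Start: pos=(0,0), heading=0, pen down
BK 7: (0,0) -> (-7,0) [heading=0, draw]
LT 45: heading 0 -> 45
REPEAT 3 [
  -- iteration 1/3 --
  RT 90: heading 45 -> 315
  REPEAT 2 [
    -- iteration 1/2 --
    FD 4: (-7,0) -> (-4.172,-2.828) [heading=315, draw]
    LT 45: heading 315 -> 0
    -- iteration 2/2 --
    FD 4: (-4.172,-2.828) -> (-0.172,-2.828) [heading=0, draw]
    LT 45: heading 0 -> 45
  ]
  -- iteration 2/3 --
  RT 90: heading 45 -> 315
  REPEAT 2 [
    -- iteration 1/2 --
    FD 4: (-0.172,-2.828) -> (2.657,-5.657) [heading=315, draw]
    LT 45: heading 315 -> 0
    -- iteration 2/2 --
    FD 4: (2.657,-5.657) -> (6.657,-5.657) [heading=0, draw]
    LT 45: heading 0 -> 45
  ]
  -- iteration 3/3 --
  RT 90: heading 45 -> 315
  REPEAT 2 [
    -- iteration 1/2 --
    FD 4: (6.657,-5.657) -> (9.485,-8.485) [heading=315, draw]
    LT 45: heading 315 -> 0
    -- iteration 2/2 --
    FD 4: (9.485,-8.485) -> (13.485,-8.485) [heading=0, draw]
    LT 45: heading 0 -> 45
  ]
]
FD 6: (13.485,-8.485) -> (17.728,-4.243) [heading=45, draw]
RT 177: heading 45 -> 228
PD: pen down
Final: pos=(17.728,-4.243), heading=228, 8 segment(s) drawn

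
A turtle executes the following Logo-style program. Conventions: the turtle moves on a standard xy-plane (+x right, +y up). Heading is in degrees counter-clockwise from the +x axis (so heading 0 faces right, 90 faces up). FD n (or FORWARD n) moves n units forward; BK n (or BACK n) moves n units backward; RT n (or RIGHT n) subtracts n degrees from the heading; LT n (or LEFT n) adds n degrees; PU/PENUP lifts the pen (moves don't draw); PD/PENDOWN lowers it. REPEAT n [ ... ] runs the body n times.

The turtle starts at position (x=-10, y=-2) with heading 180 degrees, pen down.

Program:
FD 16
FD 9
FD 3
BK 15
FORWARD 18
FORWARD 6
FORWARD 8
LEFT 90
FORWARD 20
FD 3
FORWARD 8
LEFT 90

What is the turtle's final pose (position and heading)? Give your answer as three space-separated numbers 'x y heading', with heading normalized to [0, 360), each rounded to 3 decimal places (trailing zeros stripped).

Executing turtle program step by step:
Start: pos=(-10,-2), heading=180, pen down
FD 16: (-10,-2) -> (-26,-2) [heading=180, draw]
FD 9: (-26,-2) -> (-35,-2) [heading=180, draw]
FD 3: (-35,-2) -> (-38,-2) [heading=180, draw]
BK 15: (-38,-2) -> (-23,-2) [heading=180, draw]
FD 18: (-23,-2) -> (-41,-2) [heading=180, draw]
FD 6: (-41,-2) -> (-47,-2) [heading=180, draw]
FD 8: (-47,-2) -> (-55,-2) [heading=180, draw]
LT 90: heading 180 -> 270
FD 20: (-55,-2) -> (-55,-22) [heading=270, draw]
FD 3: (-55,-22) -> (-55,-25) [heading=270, draw]
FD 8: (-55,-25) -> (-55,-33) [heading=270, draw]
LT 90: heading 270 -> 0
Final: pos=(-55,-33), heading=0, 10 segment(s) drawn

Answer: -55 -33 0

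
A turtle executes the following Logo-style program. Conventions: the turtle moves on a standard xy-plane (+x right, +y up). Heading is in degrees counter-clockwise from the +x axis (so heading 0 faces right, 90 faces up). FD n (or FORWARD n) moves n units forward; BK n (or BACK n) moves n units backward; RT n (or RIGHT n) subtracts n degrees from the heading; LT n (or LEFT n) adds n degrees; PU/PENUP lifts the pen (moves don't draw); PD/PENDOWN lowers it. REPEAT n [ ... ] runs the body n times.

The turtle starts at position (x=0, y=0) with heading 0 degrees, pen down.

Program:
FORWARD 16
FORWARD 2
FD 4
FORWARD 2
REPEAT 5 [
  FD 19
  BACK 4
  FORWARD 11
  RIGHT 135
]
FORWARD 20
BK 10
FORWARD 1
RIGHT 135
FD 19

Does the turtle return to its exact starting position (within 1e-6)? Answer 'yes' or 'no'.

Answer: no

Derivation:
Executing turtle program step by step:
Start: pos=(0,0), heading=0, pen down
FD 16: (0,0) -> (16,0) [heading=0, draw]
FD 2: (16,0) -> (18,0) [heading=0, draw]
FD 4: (18,0) -> (22,0) [heading=0, draw]
FD 2: (22,0) -> (24,0) [heading=0, draw]
REPEAT 5 [
  -- iteration 1/5 --
  FD 19: (24,0) -> (43,0) [heading=0, draw]
  BK 4: (43,0) -> (39,0) [heading=0, draw]
  FD 11: (39,0) -> (50,0) [heading=0, draw]
  RT 135: heading 0 -> 225
  -- iteration 2/5 --
  FD 19: (50,0) -> (36.565,-13.435) [heading=225, draw]
  BK 4: (36.565,-13.435) -> (39.393,-10.607) [heading=225, draw]
  FD 11: (39.393,-10.607) -> (31.615,-18.385) [heading=225, draw]
  RT 135: heading 225 -> 90
  -- iteration 3/5 --
  FD 19: (31.615,-18.385) -> (31.615,0.615) [heading=90, draw]
  BK 4: (31.615,0.615) -> (31.615,-3.385) [heading=90, draw]
  FD 11: (31.615,-3.385) -> (31.615,7.615) [heading=90, draw]
  RT 135: heading 90 -> 315
  -- iteration 4/5 --
  FD 19: (31.615,7.615) -> (45.05,-5.82) [heading=315, draw]
  BK 4: (45.05,-5.82) -> (42.222,-2.991) [heading=315, draw]
  FD 11: (42.222,-2.991) -> (50,-10.77) [heading=315, draw]
  RT 135: heading 315 -> 180
  -- iteration 5/5 --
  FD 19: (50,-10.77) -> (31,-10.77) [heading=180, draw]
  BK 4: (31,-10.77) -> (35,-10.77) [heading=180, draw]
  FD 11: (35,-10.77) -> (24,-10.77) [heading=180, draw]
  RT 135: heading 180 -> 45
]
FD 20: (24,-10.77) -> (38.142,3.373) [heading=45, draw]
BK 10: (38.142,3.373) -> (31.071,-3.698) [heading=45, draw]
FD 1: (31.071,-3.698) -> (31.778,-2.991) [heading=45, draw]
RT 135: heading 45 -> 270
FD 19: (31.778,-2.991) -> (31.778,-21.991) [heading=270, draw]
Final: pos=(31.778,-21.991), heading=270, 23 segment(s) drawn

Start position: (0, 0)
Final position: (31.778, -21.991)
Distance = 38.645; >= 1e-6 -> NOT closed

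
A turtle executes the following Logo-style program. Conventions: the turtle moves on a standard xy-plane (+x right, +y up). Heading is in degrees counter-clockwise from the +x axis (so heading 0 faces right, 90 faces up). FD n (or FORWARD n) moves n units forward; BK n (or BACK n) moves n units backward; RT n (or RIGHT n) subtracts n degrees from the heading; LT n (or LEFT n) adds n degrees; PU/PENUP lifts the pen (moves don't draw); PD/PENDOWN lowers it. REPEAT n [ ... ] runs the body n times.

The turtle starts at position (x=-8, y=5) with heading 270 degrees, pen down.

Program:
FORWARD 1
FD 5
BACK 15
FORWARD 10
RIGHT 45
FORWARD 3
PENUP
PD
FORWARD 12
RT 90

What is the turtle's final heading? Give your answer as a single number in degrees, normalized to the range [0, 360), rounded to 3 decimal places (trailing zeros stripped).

Executing turtle program step by step:
Start: pos=(-8,5), heading=270, pen down
FD 1: (-8,5) -> (-8,4) [heading=270, draw]
FD 5: (-8,4) -> (-8,-1) [heading=270, draw]
BK 15: (-8,-1) -> (-8,14) [heading=270, draw]
FD 10: (-8,14) -> (-8,4) [heading=270, draw]
RT 45: heading 270 -> 225
FD 3: (-8,4) -> (-10.121,1.879) [heading=225, draw]
PU: pen up
PD: pen down
FD 12: (-10.121,1.879) -> (-18.607,-6.607) [heading=225, draw]
RT 90: heading 225 -> 135
Final: pos=(-18.607,-6.607), heading=135, 6 segment(s) drawn

Answer: 135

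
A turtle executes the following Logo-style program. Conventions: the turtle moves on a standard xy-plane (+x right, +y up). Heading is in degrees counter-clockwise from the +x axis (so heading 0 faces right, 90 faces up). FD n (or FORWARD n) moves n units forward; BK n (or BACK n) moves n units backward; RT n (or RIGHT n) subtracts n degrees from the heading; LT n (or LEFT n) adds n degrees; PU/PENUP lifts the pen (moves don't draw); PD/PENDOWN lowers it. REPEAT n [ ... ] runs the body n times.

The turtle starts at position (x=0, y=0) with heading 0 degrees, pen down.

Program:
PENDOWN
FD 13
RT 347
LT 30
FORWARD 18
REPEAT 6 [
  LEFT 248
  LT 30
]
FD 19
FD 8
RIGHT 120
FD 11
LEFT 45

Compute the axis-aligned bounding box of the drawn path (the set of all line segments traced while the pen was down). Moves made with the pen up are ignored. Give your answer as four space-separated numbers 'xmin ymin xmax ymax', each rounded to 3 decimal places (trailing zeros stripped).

Answer: 0 -14.72 26.636 12.276

Derivation:
Executing turtle program step by step:
Start: pos=(0,0), heading=0, pen down
PD: pen down
FD 13: (0,0) -> (13,0) [heading=0, draw]
RT 347: heading 0 -> 13
LT 30: heading 13 -> 43
FD 18: (13,0) -> (26.164,12.276) [heading=43, draw]
REPEAT 6 [
  -- iteration 1/6 --
  LT 248: heading 43 -> 291
  LT 30: heading 291 -> 321
  -- iteration 2/6 --
  LT 248: heading 321 -> 209
  LT 30: heading 209 -> 239
  -- iteration 3/6 --
  LT 248: heading 239 -> 127
  LT 30: heading 127 -> 157
  -- iteration 4/6 --
  LT 248: heading 157 -> 45
  LT 30: heading 45 -> 75
  -- iteration 5/6 --
  LT 248: heading 75 -> 323
  LT 30: heading 323 -> 353
  -- iteration 6/6 --
  LT 248: heading 353 -> 241
  LT 30: heading 241 -> 271
]
FD 19: (26.164,12.276) -> (26.496,-6.721) [heading=271, draw]
FD 8: (26.496,-6.721) -> (26.636,-14.72) [heading=271, draw]
RT 120: heading 271 -> 151
FD 11: (26.636,-14.72) -> (17.015,-9.387) [heading=151, draw]
LT 45: heading 151 -> 196
Final: pos=(17.015,-9.387), heading=196, 5 segment(s) drawn

Segment endpoints: x in {0, 13, 17.015, 26.164, 26.496, 26.636}, y in {-14.72, -9.387, -6.721, 0, 12.276}
xmin=0, ymin=-14.72, xmax=26.636, ymax=12.276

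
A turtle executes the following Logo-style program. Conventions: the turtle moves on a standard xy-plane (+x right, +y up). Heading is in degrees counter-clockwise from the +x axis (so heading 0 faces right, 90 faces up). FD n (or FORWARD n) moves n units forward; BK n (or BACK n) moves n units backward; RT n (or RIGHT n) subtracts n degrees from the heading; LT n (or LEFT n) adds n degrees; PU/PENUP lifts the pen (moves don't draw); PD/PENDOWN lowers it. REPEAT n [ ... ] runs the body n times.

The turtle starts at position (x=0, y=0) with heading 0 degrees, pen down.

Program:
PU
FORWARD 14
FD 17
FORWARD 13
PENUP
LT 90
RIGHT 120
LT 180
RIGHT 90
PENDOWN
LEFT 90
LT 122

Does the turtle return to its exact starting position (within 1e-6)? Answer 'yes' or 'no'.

Answer: no

Derivation:
Executing turtle program step by step:
Start: pos=(0,0), heading=0, pen down
PU: pen up
FD 14: (0,0) -> (14,0) [heading=0, move]
FD 17: (14,0) -> (31,0) [heading=0, move]
FD 13: (31,0) -> (44,0) [heading=0, move]
PU: pen up
LT 90: heading 0 -> 90
RT 120: heading 90 -> 330
LT 180: heading 330 -> 150
RT 90: heading 150 -> 60
PD: pen down
LT 90: heading 60 -> 150
LT 122: heading 150 -> 272
Final: pos=(44,0), heading=272, 0 segment(s) drawn

Start position: (0, 0)
Final position: (44, 0)
Distance = 44; >= 1e-6 -> NOT closed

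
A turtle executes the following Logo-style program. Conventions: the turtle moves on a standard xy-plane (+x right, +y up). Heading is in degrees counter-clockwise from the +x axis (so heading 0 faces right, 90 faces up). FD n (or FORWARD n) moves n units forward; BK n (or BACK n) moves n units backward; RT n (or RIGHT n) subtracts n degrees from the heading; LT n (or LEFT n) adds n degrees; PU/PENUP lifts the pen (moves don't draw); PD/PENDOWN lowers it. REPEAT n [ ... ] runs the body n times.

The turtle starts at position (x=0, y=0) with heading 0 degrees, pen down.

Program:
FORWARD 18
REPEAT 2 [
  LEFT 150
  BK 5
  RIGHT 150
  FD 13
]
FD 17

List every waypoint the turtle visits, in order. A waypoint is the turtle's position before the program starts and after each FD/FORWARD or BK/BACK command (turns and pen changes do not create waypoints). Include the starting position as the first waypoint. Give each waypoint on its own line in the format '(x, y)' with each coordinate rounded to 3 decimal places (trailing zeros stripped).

Executing turtle program step by step:
Start: pos=(0,0), heading=0, pen down
FD 18: (0,0) -> (18,0) [heading=0, draw]
REPEAT 2 [
  -- iteration 1/2 --
  LT 150: heading 0 -> 150
  BK 5: (18,0) -> (22.33,-2.5) [heading=150, draw]
  RT 150: heading 150 -> 0
  FD 13: (22.33,-2.5) -> (35.33,-2.5) [heading=0, draw]
  -- iteration 2/2 --
  LT 150: heading 0 -> 150
  BK 5: (35.33,-2.5) -> (39.66,-5) [heading=150, draw]
  RT 150: heading 150 -> 0
  FD 13: (39.66,-5) -> (52.66,-5) [heading=0, draw]
]
FD 17: (52.66,-5) -> (69.66,-5) [heading=0, draw]
Final: pos=(69.66,-5), heading=0, 6 segment(s) drawn
Waypoints (7 total):
(0, 0)
(18, 0)
(22.33, -2.5)
(35.33, -2.5)
(39.66, -5)
(52.66, -5)
(69.66, -5)

Answer: (0, 0)
(18, 0)
(22.33, -2.5)
(35.33, -2.5)
(39.66, -5)
(52.66, -5)
(69.66, -5)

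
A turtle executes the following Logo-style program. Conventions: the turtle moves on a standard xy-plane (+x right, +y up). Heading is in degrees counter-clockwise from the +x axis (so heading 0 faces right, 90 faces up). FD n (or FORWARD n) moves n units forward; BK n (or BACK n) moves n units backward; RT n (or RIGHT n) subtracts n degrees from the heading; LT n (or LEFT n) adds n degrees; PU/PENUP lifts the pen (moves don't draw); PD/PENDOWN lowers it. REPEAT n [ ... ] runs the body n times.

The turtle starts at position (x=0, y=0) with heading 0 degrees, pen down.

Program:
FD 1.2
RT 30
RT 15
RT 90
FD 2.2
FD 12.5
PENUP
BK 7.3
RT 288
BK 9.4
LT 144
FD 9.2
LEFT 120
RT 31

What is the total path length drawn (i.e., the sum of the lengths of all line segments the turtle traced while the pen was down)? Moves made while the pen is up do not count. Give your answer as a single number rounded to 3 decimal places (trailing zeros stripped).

Answer: 15.9

Derivation:
Executing turtle program step by step:
Start: pos=(0,0), heading=0, pen down
FD 1.2: (0,0) -> (1.2,0) [heading=0, draw]
RT 30: heading 0 -> 330
RT 15: heading 330 -> 315
RT 90: heading 315 -> 225
FD 2.2: (1.2,0) -> (-0.356,-1.556) [heading=225, draw]
FD 12.5: (-0.356,-1.556) -> (-9.194,-10.394) [heading=225, draw]
PU: pen up
BK 7.3: (-9.194,-10.394) -> (-4.033,-5.233) [heading=225, move]
RT 288: heading 225 -> 297
BK 9.4: (-4.033,-5.233) -> (-8.3,3.143) [heading=297, move]
LT 144: heading 297 -> 81
FD 9.2: (-8.3,3.143) -> (-6.861,12.23) [heading=81, move]
LT 120: heading 81 -> 201
RT 31: heading 201 -> 170
Final: pos=(-6.861,12.23), heading=170, 3 segment(s) drawn

Segment lengths:
  seg 1: (0,0) -> (1.2,0), length = 1.2
  seg 2: (1.2,0) -> (-0.356,-1.556), length = 2.2
  seg 3: (-0.356,-1.556) -> (-9.194,-10.394), length = 12.5
Total = 15.9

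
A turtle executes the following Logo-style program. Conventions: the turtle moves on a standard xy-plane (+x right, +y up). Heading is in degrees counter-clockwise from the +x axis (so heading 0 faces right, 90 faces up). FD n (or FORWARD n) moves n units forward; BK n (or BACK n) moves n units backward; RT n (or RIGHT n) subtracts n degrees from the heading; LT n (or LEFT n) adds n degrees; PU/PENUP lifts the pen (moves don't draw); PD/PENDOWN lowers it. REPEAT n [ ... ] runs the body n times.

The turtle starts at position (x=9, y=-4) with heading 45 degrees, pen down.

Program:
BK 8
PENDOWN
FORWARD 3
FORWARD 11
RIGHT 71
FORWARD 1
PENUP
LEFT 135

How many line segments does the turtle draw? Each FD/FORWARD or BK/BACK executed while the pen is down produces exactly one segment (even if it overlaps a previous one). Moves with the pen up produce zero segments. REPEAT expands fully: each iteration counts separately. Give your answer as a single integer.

Executing turtle program step by step:
Start: pos=(9,-4), heading=45, pen down
BK 8: (9,-4) -> (3.343,-9.657) [heading=45, draw]
PD: pen down
FD 3: (3.343,-9.657) -> (5.464,-7.536) [heading=45, draw]
FD 11: (5.464,-7.536) -> (13.243,0.243) [heading=45, draw]
RT 71: heading 45 -> 334
FD 1: (13.243,0.243) -> (14.141,-0.196) [heading=334, draw]
PU: pen up
LT 135: heading 334 -> 109
Final: pos=(14.141,-0.196), heading=109, 4 segment(s) drawn
Segments drawn: 4

Answer: 4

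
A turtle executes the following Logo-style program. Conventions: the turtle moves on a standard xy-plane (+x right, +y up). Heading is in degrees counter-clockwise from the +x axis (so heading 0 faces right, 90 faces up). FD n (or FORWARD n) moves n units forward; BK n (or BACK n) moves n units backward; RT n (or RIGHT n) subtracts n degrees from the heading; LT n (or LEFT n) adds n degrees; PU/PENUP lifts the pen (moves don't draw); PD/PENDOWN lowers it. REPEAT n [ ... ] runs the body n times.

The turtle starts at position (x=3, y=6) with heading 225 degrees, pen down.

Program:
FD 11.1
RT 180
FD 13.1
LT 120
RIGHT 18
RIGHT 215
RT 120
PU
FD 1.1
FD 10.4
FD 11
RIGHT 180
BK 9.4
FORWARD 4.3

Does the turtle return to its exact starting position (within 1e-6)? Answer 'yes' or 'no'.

Executing turtle program step by step:
Start: pos=(3,6), heading=225, pen down
FD 11.1: (3,6) -> (-4.849,-1.849) [heading=225, draw]
RT 180: heading 225 -> 45
FD 13.1: (-4.849,-1.849) -> (4.414,7.414) [heading=45, draw]
LT 120: heading 45 -> 165
RT 18: heading 165 -> 147
RT 215: heading 147 -> 292
RT 120: heading 292 -> 172
PU: pen up
FD 1.1: (4.414,7.414) -> (3.325,7.567) [heading=172, move]
FD 10.4: (3.325,7.567) -> (-6.974,9.015) [heading=172, move]
FD 11: (-6.974,9.015) -> (-17.867,10.546) [heading=172, move]
RT 180: heading 172 -> 352
BK 9.4: (-17.867,10.546) -> (-27.175,11.854) [heading=352, move]
FD 4.3: (-27.175,11.854) -> (-22.917,11.255) [heading=352, move]
Final: pos=(-22.917,11.255), heading=352, 2 segment(s) drawn

Start position: (3, 6)
Final position: (-22.917, 11.255)
Distance = 26.445; >= 1e-6 -> NOT closed

Answer: no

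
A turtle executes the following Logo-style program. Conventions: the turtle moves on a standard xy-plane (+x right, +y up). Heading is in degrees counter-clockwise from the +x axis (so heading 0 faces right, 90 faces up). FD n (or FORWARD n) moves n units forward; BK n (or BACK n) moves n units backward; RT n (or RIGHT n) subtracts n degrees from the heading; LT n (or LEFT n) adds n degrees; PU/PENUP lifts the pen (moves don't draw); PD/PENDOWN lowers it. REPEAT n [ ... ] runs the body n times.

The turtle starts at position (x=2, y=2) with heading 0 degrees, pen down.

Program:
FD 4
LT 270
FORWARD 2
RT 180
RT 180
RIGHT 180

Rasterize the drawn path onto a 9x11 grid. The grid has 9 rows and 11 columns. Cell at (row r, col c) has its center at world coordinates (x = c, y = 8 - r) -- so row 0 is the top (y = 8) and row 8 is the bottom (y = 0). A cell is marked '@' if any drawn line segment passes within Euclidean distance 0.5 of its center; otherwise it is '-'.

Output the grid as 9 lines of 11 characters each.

Answer: -----------
-----------
-----------
-----------
-----------
-----------
--@@@@@----
------@----
------@----

Derivation:
Segment 0: (2,2) -> (6,2)
Segment 1: (6,2) -> (6,0)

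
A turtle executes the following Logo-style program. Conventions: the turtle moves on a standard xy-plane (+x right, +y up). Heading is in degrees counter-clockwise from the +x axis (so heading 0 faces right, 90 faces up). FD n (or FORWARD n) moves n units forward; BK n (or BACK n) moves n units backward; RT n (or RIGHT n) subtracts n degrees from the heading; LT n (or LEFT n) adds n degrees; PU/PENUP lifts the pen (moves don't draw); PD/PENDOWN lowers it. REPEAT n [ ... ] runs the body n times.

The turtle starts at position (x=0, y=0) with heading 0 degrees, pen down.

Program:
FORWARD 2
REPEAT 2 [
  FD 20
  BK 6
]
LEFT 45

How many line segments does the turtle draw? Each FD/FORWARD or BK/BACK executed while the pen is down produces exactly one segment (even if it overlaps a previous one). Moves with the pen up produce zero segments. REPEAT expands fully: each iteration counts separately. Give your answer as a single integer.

Executing turtle program step by step:
Start: pos=(0,0), heading=0, pen down
FD 2: (0,0) -> (2,0) [heading=0, draw]
REPEAT 2 [
  -- iteration 1/2 --
  FD 20: (2,0) -> (22,0) [heading=0, draw]
  BK 6: (22,0) -> (16,0) [heading=0, draw]
  -- iteration 2/2 --
  FD 20: (16,0) -> (36,0) [heading=0, draw]
  BK 6: (36,0) -> (30,0) [heading=0, draw]
]
LT 45: heading 0 -> 45
Final: pos=(30,0), heading=45, 5 segment(s) drawn
Segments drawn: 5

Answer: 5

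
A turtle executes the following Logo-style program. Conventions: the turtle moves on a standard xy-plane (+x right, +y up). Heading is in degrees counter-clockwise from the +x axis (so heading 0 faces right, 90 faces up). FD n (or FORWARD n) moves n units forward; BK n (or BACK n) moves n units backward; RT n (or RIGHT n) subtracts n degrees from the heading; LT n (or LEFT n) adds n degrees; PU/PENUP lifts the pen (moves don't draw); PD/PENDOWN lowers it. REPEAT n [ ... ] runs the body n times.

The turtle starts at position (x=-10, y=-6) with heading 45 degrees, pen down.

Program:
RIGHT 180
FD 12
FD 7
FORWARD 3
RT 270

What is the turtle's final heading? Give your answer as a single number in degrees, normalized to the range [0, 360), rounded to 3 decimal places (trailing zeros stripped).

Executing turtle program step by step:
Start: pos=(-10,-6), heading=45, pen down
RT 180: heading 45 -> 225
FD 12: (-10,-6) -> (-18.485,-14.485) [heading=225, draw]
FD 7: (-18.485,-14.485) -> (-23.435,-19.435) [heading=225, draw]
FD 3: (-23.435,-19.435) -> (-25.556,-21.556) [heading=225, draw]
RT 270: heading 225 -> 315
Final: pos=(-25.556,-21.556), heading=315, 3 segment(s) drawn

Answer: 315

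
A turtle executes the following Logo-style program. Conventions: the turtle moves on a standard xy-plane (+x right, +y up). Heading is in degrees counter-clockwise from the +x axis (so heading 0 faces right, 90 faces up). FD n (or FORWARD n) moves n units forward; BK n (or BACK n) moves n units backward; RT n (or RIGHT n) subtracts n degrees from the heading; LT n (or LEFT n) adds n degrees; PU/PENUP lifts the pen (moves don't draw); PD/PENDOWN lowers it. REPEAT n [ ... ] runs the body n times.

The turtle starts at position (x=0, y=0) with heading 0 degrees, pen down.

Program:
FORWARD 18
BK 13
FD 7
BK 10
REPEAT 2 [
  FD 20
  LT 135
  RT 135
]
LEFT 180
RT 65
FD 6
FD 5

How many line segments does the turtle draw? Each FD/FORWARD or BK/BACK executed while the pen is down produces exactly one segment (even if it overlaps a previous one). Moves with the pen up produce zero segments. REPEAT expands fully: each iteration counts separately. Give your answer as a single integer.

Answer: 8

Derivation:
Executing turtle program step by step:
Start: pos=(0,0), heading=0, pen down
FD 18: (0,0) -> (18,0) [heading=0, draw]
BK 13: (18,0) -> (5,0) [heading=0, draw]
FD 7: (5,0) -> (12,0) [heading=0, draw]
BK 10: (12,0) -> (2,0) [heading=0, draw]
REPEAT 2 [
  -- iteration 1/2 --
  FD 20: (2,0) -> (22,0) [heading=0, draw]
  LT 135: heading 0 -> 135
  RT 135: heading 135 -> 0
  -- iteration 2/2 --
  FD 20: (22,0) -> (42,0) [heading=0, draw]
  LT 135: heading 0 -> 135
  RT 135: heading 135 -> 0
]
LT 180: heading 0 -> 180
RT 65: heading 180 -> 115
FD 6: (42,0) -> (39.464,5.438) [heading=115, draw]
FD 5: (39.464,5.438) -> (37.351,9.969) [heading=115, draw]
Final: pos=(37.351,9.969), heading=115, 8 segment(s) drawn
Segments drawn: 8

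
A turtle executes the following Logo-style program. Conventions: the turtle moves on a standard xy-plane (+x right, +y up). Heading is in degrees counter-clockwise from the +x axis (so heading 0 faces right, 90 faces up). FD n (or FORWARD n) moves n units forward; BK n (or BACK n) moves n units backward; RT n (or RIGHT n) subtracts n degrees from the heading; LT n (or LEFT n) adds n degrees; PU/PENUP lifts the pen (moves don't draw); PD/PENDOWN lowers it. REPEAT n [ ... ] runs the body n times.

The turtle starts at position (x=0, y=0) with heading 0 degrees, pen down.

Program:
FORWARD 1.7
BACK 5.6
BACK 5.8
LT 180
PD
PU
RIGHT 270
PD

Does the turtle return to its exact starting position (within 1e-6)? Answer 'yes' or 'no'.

Answer: no

Derivation:
Executing turtle program step by step:
Start: pos=(0,0), heading=0, pen down
FD 1.7: (0,0) -> (1.7,0) [heading=0, draw]
BK 5.6: (1.7,0) -> (-3.9,0) [heading=0, draw]
BK 5.8: (-3.9,0) -> (-9.7,0) [heading=0, draw]
LT 180: heading 0 -> 180
PD: pen down
PU: pen up
RT 270: heading 180 -> 270
PD: pen down
Final: pos=(-9.7,0), heading=270, 3 segment(s) drawn

Start position: (0, 0)
Final position: (-9.7, 0)
Distance = 9.7; >= 1e-6 -> NOT closed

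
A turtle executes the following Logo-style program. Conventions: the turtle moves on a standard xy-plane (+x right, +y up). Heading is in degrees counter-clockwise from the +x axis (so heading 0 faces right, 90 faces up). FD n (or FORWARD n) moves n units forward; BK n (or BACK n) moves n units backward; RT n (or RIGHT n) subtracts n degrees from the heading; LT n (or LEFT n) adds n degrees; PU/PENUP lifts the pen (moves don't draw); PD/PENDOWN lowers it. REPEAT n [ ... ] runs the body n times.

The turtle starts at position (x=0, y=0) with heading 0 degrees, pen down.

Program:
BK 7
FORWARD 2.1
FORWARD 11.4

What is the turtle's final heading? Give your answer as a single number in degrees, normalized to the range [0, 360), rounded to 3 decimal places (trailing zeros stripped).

Executing turtle program step by step:
Start: pos=(0,0), heading=0, pen down
BK 7: (0,0) -> (-7,0) [heading=0, draw]
FD 2.1: (-7,0) -> (-4.9,0) [heading=0, draw]
FD 11.4: (-4.9,0) -> (6.5,0) [heading=0, draw]
Final: pos=(6.5,0), heading=0, 3 segment(s) drawn

Answer: 0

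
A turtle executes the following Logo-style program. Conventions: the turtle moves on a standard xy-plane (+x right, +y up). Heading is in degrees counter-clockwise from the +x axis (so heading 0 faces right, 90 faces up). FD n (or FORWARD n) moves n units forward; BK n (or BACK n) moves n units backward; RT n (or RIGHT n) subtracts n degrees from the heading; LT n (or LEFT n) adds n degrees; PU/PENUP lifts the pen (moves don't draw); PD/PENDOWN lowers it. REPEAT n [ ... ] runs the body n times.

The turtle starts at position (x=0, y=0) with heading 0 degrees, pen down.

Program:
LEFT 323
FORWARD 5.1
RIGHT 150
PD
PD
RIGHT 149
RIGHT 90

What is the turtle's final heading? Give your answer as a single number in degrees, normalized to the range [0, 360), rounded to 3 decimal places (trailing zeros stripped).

Answer: 294

Derivation:
Executing turtle program step by step:
Start: pos=(0,0), heading=0, pen down
LT 323: heading 0 -> 323
FD 5.1: (0,0) -> (4.073,-3.069) [heading=323, draw]
RT 150: heading 323 -> 173
PD: pen down
PD: pen down
RT 149: heading 173 -> 24
RT 90: heading 24 -> 294
Final: pos=(4.073,-3.069), heading=294, 1 segment(s) drawn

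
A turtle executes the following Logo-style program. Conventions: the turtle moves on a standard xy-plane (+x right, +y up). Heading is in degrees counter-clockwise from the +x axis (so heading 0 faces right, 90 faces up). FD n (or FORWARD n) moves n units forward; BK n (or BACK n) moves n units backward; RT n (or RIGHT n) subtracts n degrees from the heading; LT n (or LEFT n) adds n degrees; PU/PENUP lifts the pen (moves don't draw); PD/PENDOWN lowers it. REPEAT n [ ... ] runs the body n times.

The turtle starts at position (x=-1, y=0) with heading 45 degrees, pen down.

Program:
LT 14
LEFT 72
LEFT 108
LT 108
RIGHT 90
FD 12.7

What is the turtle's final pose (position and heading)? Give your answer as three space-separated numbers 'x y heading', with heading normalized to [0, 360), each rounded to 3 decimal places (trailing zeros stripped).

Answer: -3.857 -12.374 257

Derivation:
Executing turtle program step by step:
Start: pos=(-1,0), heading=45, pen down
LT 14: heading 45 -> 59
LT 72: heading 59 -> 131
LT 108: heading 131 -> 239
LT 108: heading 239 -> 347
RT 90: heading 347 -> 257
FD 12.7: (-1,0) -> (-3.857,-12.374) [heading=257, draw]
Final: pos=(-3.857,-12.374), heading=257, 1 segment(s) drawn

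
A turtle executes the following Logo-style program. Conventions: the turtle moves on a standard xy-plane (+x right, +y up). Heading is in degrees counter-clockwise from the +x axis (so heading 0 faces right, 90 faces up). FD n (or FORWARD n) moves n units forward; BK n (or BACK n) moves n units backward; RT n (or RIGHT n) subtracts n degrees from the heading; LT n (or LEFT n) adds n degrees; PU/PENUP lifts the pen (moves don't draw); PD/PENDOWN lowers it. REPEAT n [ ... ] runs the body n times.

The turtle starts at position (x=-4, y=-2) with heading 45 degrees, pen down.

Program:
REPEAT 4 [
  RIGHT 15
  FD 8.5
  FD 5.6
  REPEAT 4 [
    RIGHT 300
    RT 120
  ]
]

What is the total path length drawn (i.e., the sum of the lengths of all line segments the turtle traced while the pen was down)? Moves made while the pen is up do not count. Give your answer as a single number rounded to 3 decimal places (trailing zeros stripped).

Executing turtle program step by step:
Start: pos=(-4,-2), heading=45, pen down
REPEAT 4 [
  -- iteration 1/4 --
  RT 15: heading 45 -> 30
  FD 8.5: (-4,-2) -> (3.361,2.25) [heading=30, draw]
  FD 5.6: (3.361,2.25) -> (8.211,5.05) [heading=30, draw]
  REPEAT 4 [
    -- iteration 1/4 --
    RT 300: heading 30 -> 90
    RT 120: heading 90 -> 330
    -- iteration 2/4 --
    RT 300: heading 330 -> 30
    RT 120: heading 30 -> 270
    -- iteration 3/4 --
    RT 300: heading 270 -> 330
    RT 120: heading 330 -> 210
    -- iteration 4/4 --
    RT 300: heading 210 -> 270
    RT 120: heading 270 -> 150
  ]
  -- iteration 2/4 --
  RT 15: heading 150 -> 135
  FD 8.5: (8.211,5.05) -> (2.201,11.06) [heading=135, draw]
  FD 5.6: (2.201,11.06) -> (-1.759,15.02) [heading=135, draw]
  REPEAT 4 [
    -- iteration 1/4 --
    RT 300: heading 135 -> 195
    RT 120: heading 195 -> 75
    -- iteration 2/4 --
    RT 300: heading 75 -> 135
    RT 120: heading 135 -> 15
    -- iteration 3/4 --
    RT 300: heading 15 -> 75
    RT 120: heading 75 -> 315
    -- iteration 4/4 --
    RT 300: heading 315 -> 15
    RT 120: heading 15 -> 255
  ]
  -- iteration 3/4 --
  RT 15: heading 255 -> 240
  FD 8.5: (-1.759,15.02) -> (-6.009,7.659) [heading=240, draw]
  FD 5.6: (-6.009,7.659) -> (-8.809,2.809) [heading=240, draw]
  REPEAT 4 [
    -- iteration 1/4 --
    RT 300: heading 240 -> 300
    RT 120: heading 300 -> 180
    -- iteration 2/4 --
    RT 300: heading 180 -> 240
    RT 120: heading 240 -> 120
    -- iteration 3/4 --
    RT 300: heading 120 -> 180
    RT 120: heading 180 -> 60
    -- iteration 4/4 --
    RT 300: heading 60 -> 120
    RT 120: heading 120 -> 0
  ]
  -- iteration 4/4 --
  RT 15: heading 0 -> 345
  FD 8.5: (-8.809,2.809) -> (-0.599,0.609) [heading=345, draw]
  FD 5.6: (-0.599,0.609) -> (4.81,-0.84) [heading=345, draw]
  REPEAT 4 [
    -- iteration 1/4 --
    RT 300: heading 345 -> 45
    RT 120: heading 45 -> 285
    -- iteration 2/4 --
    RT 300: heading 285 -> 345
    RT 120: heading 345 -> 225
    -- iteration 3/4 --
    RT 300: heading 225 -> 285
    RT 120: heading 285 -> 165
    -- iteration 4/4 --
    RT 300: heading 165 -> 225
    RT 120: heading 225 -> 105
  ]
]
Final: pos=(4.81,-0.84), heading=105, 8 segment(s) drawn

Segment lengths:
  seg 1: (-4,-2) -> (3.361,2.25), length = 8.5
  seg 2: (3.361,2.25) -> (8.211,5.05), length = 5.6
  seg 3: (8.211,5.05) -> (2.201,11.06), length = 8.5
  seg 4: (2.201,11.06) -> (-1.759,15.02), length = 5.6
  seg 5: (-1.759,15.02) -> (-6.009,7.659), length = 8.5
  seg 6: (-6.009,7.659) -> (-8.809,2.809), length = 5.6
  seg 7: (-8.809,2.809) -> (-0.599,0.609), length = 8.5
  seg 8: (-0.599,0.609) -> (4.81,-0.84), length = 5.6
Total = 56.4

Answer: 56.4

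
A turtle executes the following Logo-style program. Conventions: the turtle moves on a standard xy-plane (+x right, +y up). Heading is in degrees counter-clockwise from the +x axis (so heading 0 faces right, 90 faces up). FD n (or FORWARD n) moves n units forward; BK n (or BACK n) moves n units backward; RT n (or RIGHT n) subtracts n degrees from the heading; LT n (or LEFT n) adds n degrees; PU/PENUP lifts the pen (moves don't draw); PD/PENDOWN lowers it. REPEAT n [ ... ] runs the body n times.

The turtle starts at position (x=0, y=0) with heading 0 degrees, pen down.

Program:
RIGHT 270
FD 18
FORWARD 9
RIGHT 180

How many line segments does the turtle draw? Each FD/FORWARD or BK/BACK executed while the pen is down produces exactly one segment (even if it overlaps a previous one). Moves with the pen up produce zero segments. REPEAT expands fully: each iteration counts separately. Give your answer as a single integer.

Executing turtle program step by step:
Start: pos=(0,0), heading=0, pen down
RT 270: heading 0 -> 90
FD 18: (0,0) -> (0,18) [heading=90, draw]
FD 9: (0,18) -> (0,27) [heading=90, draw]
RT 180: heading 90 -> 270
Final: pos=(0,27), heading=270, 2 segment(s) drawn
Segments drawn: 2

Answer: 2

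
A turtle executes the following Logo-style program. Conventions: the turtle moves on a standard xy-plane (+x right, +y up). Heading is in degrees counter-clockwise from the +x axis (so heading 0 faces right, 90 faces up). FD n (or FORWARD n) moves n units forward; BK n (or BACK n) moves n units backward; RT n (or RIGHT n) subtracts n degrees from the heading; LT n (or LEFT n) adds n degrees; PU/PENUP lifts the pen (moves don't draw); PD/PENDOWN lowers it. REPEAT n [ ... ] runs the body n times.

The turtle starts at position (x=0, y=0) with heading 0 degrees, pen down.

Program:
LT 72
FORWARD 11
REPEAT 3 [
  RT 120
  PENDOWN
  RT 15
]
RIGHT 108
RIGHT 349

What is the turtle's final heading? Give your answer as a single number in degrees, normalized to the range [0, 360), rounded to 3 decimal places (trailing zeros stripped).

Executing turtle program step by step:
Start: pos=(0,0), heading=0, pen down
LT 72: heading 0 -> 72
FD 11: (0,0) -> (3.399,10.462) [heading=72, draw]
REPEAT 3 [
  -- iteration 1/3 --
  RT 120: heading 72 -> 312
  PD: pen down
  RT 15: heading 312 -> 297
  -- iteration 2/3 --
  RT 120: heading 297 -> 177
  PD: pen down
  RT 15: heading 177 -> 162
  -- iteration 3/3 --
  RT 120: heading 162 -> 42
  PD: pen down
  RT 15: heading 42 -> 27
]
RT 108: heading 27 -> 279
RT 349: heading 279 -> 290
Final: pos=(3.399,10.462), heading=290, 1 segment(s) drawn

Answer: 290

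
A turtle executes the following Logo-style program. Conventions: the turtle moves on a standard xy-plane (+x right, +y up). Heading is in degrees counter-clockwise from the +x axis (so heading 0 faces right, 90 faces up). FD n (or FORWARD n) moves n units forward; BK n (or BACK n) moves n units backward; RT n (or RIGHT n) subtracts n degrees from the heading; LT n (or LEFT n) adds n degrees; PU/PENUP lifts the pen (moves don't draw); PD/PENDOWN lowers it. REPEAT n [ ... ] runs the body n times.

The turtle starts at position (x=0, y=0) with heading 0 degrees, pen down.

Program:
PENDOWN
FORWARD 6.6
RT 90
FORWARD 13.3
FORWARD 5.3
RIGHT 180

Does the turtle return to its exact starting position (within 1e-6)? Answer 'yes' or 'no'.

Answer: no

Derivation:
Executing turtle program step by step:
Start: pos=(0,0), heading=0, pen down
PD: pen down
FD 6.6: (0,0) -> (6.6,0) [heading=0, draw]
RT 90: heading 0 -> 270
FD 13.3: (6.6,0) -> (6.6,-13.3) [heading=270, draw]
FD 5.3: (6.6,-13.3) -> (6.6,-18.6) [heading=270, draw]
RT 180: heading 270 -> 90
Final: pos=(6.6,-18.6), heading=90, 3 segment(s) drawn

Start position: (0, 0)
Final position: (6.6, -18.6)
Distance = 19.736; >= 1e-6 -> NOT closed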